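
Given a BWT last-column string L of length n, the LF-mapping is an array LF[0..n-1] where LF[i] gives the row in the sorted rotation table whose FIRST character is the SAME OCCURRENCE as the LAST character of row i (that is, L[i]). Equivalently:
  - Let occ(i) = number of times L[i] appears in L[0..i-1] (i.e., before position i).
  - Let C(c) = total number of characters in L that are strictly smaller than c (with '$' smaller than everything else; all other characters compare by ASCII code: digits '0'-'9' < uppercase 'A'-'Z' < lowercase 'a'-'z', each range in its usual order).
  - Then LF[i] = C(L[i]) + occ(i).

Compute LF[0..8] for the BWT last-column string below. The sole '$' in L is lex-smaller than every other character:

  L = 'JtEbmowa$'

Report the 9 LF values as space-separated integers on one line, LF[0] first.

Answer: 2 7 1 4 5 6 8 3 0

Derivation:
Char counts: '$':1, 'E':1, 'J':1, 'a':1, 'b':1, 'm':1, 'o':1, 't':1, 'w':1
C (first-col start): C('$')=0, C('E')=1, C('J')=2, C('a')=3, C('b')=4, C('m')=5, C('o')=6, C('t')=7, C('w')=8
L[0]='J': occ=0, LF[0]=C('J')+0=2+0=2
L[1]='t': occ=0, LF[1]=C('t')+0=7+0=7
L[2]='E': occ=0, LF[2]=C('E')+0=1+0=1
L[3]='b': occ=0, LF[3]=C('b')+0=4+0=4
L[4]='m': occ=0, LF[4]=C('m')+0=5+0=5
L[5]='o': occ=0, LF[5]=C('o')+0=6+0=6
L[6]='w': occ=0, LF[6]=C('w')+0=8+0=8
L[7]='a': occ=0, LF[7]=C('a')+0=3+0=3
L[8]='$': occ=0, LF[8]=C('$')+0=0+0=0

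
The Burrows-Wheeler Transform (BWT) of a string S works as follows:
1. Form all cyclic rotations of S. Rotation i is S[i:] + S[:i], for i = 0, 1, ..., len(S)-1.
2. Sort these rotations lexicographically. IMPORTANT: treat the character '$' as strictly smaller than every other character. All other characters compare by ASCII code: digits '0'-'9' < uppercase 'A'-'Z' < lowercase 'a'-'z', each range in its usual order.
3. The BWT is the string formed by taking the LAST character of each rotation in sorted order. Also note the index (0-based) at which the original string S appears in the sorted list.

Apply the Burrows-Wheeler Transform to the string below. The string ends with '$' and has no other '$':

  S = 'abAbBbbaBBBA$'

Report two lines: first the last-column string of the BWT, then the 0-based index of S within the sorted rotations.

All 13 rotations (rotation i = S[i:]+S[:i]):
  rot[0] = abAbBbbaBBBA$
  rot[1] = bAbBbbaBBBA$a
  rot[2] = AbBbbaBBBA$ab
  rot[3] = bBbbaBBBA$abA
  rot[4] = BbbaBBBA$abAb
  rot[5] = bbaBBBA$abAbB
  rot[6] = baBBBA$abAbBb
  rot[7] = aBBBA$abAbBbb
  rot[8] = BBBA$abAbBbba
  rot[9] = BBA$abAbBbbaB
  rot[10] = BA$abAbBbbaBB
  rot[11] = A$abAbBbbaBBB
  rot[12] = $abAbBbbaBBBA
Sorted (with $ < everything):
  sorted[0] = $abAbBbbaBBBA  (last char: 'A')
  sorted[1] = A$abAbBbbaBBB  (last char: 'B')
  sorted[2] = AbBbbaBBBA$ab  (last char: 'b')
  sorted[3] = BA$abAbBbbaBB  (last char: 'B')
  sorted[4] = BBA$abAbBbbaB  (last char: 'B')
  sorted[5] = BBBA$abAbBbba  (last char: 'a')
  sorted[6] = BbbaBBBA$abAb  (last char: 'b')
  sorted[7] = aBBBA$abAbBbb  (last char: 'b')
  sorted[8] = abAbBbbaBBBA$  (last char: '$')
  sorted[9] = bAbBbbaBBBA$a  (last char: 'a')
  sorted[10] = bBbbaBBBA$abA  (last char: 'A')
  sorted[11] = baBBBA$abAbBb  (last char: 'b')
  sorted[12] = bbaBBBA$abAbB  (last char: 'B')
Last column: ABbBBabb$aAbB
Original string S is at sorted index 8

Answer: ABbBBabb$aAbB
8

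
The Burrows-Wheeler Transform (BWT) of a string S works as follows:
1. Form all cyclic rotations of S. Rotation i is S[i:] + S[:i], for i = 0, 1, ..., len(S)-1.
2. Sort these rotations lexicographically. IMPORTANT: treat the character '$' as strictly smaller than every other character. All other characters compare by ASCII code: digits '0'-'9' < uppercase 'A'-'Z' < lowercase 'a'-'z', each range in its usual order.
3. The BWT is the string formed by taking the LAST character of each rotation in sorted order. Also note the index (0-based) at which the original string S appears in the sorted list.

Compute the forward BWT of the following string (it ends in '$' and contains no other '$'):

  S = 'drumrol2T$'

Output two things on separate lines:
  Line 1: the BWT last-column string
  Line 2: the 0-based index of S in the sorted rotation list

All 10 rotations (rotation i = S[i:]+S[:i]):
  rot[0] = drumrol2T$
  rot[1] = rumrol2T$d
  rot[2] = umrol2T$dr
  rot[3] = mrol2T$dru
  rot[4] = rol2T$drum
  rot[5] = ol2T$drumr
  rot[6] = l2T$drumro
  rot[7] = 2T$drumrol
  rot[8] = T$drumrol2
  rot[9] = $drumrol2T
Sorted (with $ < everything):
  sorted[0] = $drumrol2T  (last char: 'T')
  sorted[1] = 2T$drumrol  (last char: 'l')
  sorted[2] = T$drumrol2  (last char: '2')
  sorted[3] = drumrol2T$  (last char: '$')
  sorted[4] = l2T$drumro  (last char: 'o')
  sorted[5] = mrol2T$dru  (last char: 'u')
  sorted[6] = ol2T$drumr  (last char: 'r')
  sorted[7] = rol2T$drum  (last char: 'm')
  sorted[8] = rumrol2T$d  (last char: 'd')
  sorted[9] = umrol2T$dr  (last char: 'r')
Last column: Tl2$ourmdr
Original string S is at sorted index 3

Answer: Tl2$ourmdr
3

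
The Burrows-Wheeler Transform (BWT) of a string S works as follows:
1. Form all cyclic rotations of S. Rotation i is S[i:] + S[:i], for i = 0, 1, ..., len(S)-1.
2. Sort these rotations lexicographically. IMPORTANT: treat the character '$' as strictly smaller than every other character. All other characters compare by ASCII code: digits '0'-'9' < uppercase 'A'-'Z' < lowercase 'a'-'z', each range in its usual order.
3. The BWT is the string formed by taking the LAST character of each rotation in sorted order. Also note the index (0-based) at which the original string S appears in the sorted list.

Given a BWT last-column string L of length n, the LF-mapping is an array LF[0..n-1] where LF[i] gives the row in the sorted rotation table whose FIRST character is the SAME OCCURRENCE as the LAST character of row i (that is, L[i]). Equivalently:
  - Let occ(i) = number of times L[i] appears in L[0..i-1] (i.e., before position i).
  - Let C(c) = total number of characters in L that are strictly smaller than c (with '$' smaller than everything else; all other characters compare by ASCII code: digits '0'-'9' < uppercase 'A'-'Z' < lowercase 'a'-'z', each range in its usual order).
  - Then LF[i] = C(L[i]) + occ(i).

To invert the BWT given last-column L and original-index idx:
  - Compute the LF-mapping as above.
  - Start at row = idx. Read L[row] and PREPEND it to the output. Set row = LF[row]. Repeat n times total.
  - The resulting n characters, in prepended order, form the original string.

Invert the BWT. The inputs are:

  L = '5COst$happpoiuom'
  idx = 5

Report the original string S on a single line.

LF mapping: 1 2 3 13 14 0 5 4 10 11 12 8 6 15 9 7
Walk LF starting at row 5, prepending L[row]:
  step 1: row=5, L[5]='$', prepend. Next row=LF[5]=0
  step 2: row=0, L[0]='5', prepend. Next row=LF[0]=1
  step 3: row=1, L[1]='C', prepend. Next row=LF[1]=2
  step 4: row=2, L[2]='O', prepend. Next row=LF[2]=3
  step 5: row=3, L[3]='s', prepend. Next row=LF[3]=13
  step 6: row=13, L[13]='u', prepend. Next row=LF[13]=15
  step 7: row=15, L[15]='m', prepend. Next row=LF[15]=7
  step 8: row=7, L[7]='a', prepend. Next row=LF[7]=4
  step 9: row=4, L[4]='t', prepend. Next row=LF[4]=14
  step 10: row=14, L[14]='o', prepend. Next row=LF[14]=9
  step 11: row=9, L[9]='p', prepend. Next row=LF[9]=11
  step 12: row=11, L[11]='o', prepend. Next row=LF[11]=8
  step 13: row=8, L[8]='p', prepend. Next row=LF[8]=10
  step 14: row=10, L[10]='p', prepend. Next row=LF[10]=12
  step 15: row=12, L[12]='i', prepend. Next row=LF[12]=6
  step 16: row=6, L[6]='h', prepend. Next row=LF[6]=5
Reversed output: hippopotamusOC5$

Answer: hippopotamusOC5$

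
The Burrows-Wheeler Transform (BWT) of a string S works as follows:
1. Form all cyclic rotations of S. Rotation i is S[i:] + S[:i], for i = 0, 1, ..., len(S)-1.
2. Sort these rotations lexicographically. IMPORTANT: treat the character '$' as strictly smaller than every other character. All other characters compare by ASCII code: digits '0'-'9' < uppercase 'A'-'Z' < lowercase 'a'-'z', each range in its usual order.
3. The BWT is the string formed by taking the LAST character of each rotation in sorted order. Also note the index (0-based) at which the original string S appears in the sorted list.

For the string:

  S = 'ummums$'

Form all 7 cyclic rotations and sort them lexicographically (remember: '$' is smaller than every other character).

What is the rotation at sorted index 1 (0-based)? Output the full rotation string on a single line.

Answer: mmums$u

Derivation:
All 7 rotations (rotation i = S[i:]+S[:i]):
  rot[0] = ummums$
  rot[1] = mmums$u
  rot[2] = mums$um
  rot[3] = ums$umm
  rot[4] = ms$ummu
  rot[5] = s$ummum
  rot[6] = $ummums
Sorted (with $ < everything):
  sorted[0] = $ummums
  sorted[1] = mmums$u
  sorted[2] = ms$ummu
  sorted[3] = mums$um
  sorted[4] = s$ummum
  sorted[5] = ummums$
  sorted[6] = ums$umm
sorted[1] = mmums$u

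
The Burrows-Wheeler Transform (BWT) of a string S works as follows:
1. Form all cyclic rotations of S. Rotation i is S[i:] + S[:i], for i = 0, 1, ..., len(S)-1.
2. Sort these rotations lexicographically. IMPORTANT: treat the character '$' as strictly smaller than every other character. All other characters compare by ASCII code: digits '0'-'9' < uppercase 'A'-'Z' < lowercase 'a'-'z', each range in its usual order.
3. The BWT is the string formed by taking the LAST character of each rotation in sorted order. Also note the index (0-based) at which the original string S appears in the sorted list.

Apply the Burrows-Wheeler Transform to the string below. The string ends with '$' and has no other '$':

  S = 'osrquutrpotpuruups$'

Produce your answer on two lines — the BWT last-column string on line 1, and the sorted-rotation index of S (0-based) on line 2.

Answer: s$prutrtsupoouupurq
1

Derivation:
All 19 rotations (rotation i = S[i:]+S[:i]):
  rot[0] = osrquutrpotpuruups$
  rot[1] = srquutrpotpuruups$o
  rot[2] = rquutrpotpuruups$os
  rot[3] = quutrpotpuruups$osr
  rot[4] = uutrpotpuruups$osrq
  rot[5] = utrpotpuruups$osrqu
  rot[6] = trpotpuruups$osrquu
  rot[7] = rpotpuruups$osrquut
  rot[8] = potpuruups$osrquutr
  rot[9] = otpuruups$osrquutrp
  rot[10] = tpuruups$osrquutrpo
  rot[11] = puruups$osrquutrpot
  rot[12] = uruups$osrquutrpotp
  rot[13] = ruups$osrquutrpotpu
  rot[14] = uups$osrquutrpotpur
  rot[15] = ups$osrquutrpotpuru
  rot[16] = ps$osrquutrpotpuruu
  rot[17] = s$osrquutrpotpuruup
  rot[18] = $osrquutrpotpuruups
Sorted (with $ < everything):
  sorted[0] = $osrquutrpotpuruups  (last char: 's')
  sorted[1] = osrquutrpotpuruups$  (last char: '$')
  sorted[2] = otpuruups$osrquutrp  (last char: 'p')
  sorted[3] = potpuruups$osrquutr  (last char: 'r')
  sorted[4] = ps$osrquutrpotpuruu  (last char: 'u')
  sorted[5] = puruups$osrquutrpot  (last char: 't')
  sorted[6] = quutrpotpuruups$osr  (last char: 'r')
  sorted[7] = rpotpuruups$osrquut  (last char: 't')
  sorted[8] = rquutrpotpuruups$os  (last char: 's')
  sorted[9] = ruups$osrquutrpotpu  (last char: 'u')
  sorted[10] = s$osrquutrpotpuruup  (last char: 'p')
  sorted[11] = srquutrpotpuruups$o  (last char: 'o')
  sorted[12] = tpuruups$osrquutrpo  (last char: 'o')
  sorted[13] = trpotpuruups$osrquu  (last char: 'u')
  sorted[14] = ups$osrquutrpotpuru  (last char: 'u')
  sorted[15] = uruups$osrquutrpotp  (last char: 'p')
  sorted[16] = utrpotpuruups$osrqu  (last char: 'u')
  sorted[17] = uups$osrquutrpotpur  (last char: 'r')
  sorted[18] = uutrpotpuruups$osrq  (last char: 'q')
Last column: s$prutrtsupoouupurq
Original string S is at sorted index 1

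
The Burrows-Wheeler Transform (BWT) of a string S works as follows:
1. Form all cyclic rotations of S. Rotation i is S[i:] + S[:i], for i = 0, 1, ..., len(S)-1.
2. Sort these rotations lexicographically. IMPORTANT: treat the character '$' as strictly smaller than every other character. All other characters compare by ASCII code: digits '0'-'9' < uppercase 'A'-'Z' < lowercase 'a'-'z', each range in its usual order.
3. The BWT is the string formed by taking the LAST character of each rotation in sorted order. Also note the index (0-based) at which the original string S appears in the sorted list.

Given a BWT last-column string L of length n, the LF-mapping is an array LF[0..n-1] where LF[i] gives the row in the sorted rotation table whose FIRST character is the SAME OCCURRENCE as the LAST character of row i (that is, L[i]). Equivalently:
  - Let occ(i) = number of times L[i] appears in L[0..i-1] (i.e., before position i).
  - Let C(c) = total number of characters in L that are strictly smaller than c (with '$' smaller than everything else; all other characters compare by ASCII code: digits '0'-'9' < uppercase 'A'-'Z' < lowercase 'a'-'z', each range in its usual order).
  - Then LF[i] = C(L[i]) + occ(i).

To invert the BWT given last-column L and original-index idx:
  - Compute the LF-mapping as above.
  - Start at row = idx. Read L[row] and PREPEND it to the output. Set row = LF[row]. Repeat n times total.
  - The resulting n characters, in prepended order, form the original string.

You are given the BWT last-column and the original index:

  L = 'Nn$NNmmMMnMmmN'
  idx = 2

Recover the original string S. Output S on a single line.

LF mapping: 4 12 0 5 6 8 9 1 2 13 3 10 11 7
Walk LF starting at row 2, prepending L[row]:
  step 1: row=2, L[2]='$', prepend. Next row=LF[2]=0
  step 2: row=0, L[0]='N', prepend. Next row=LF[0]=4
  step 3: row=4, L[4]='N', prepend. Next row=LF[4]=6
  step 4: row=6, L[6]='m', prepend. Next row=LF[6]=9
  step 5: row=9, L[9]='n', prepend. Next row=LF[9]=13
  step 6: row=13, L[13]='N', prepend. Next row=LF[13]=7
  step 7: row=7, L[7]='M', prepend. Next row=LF[7]=1
  step 8: row=1, L[1]='n', prepend. Next row=LF[1]=12
  step 9: row=12, L[12]='m', prepend. Next row=LF[12]=11
  step 10: row=11, L[11]='m', prepend. Next row=LF[11]=10
  step 11: row=10, L[10]='M', prepend. Next row=LF[10]=3
  step 12: row=3, L[3]='N', prepend. Next row=LF[3]=5
  step 13: row=5, L[5]='m', prepend. Next row=LF[5]=8
  step 14: row=8, L[8]='M', prepend. Next row=LF[8]=2
Reversed output: MmNMmmnMNnmNN$

Answer: MmNMmmnMNnmNN$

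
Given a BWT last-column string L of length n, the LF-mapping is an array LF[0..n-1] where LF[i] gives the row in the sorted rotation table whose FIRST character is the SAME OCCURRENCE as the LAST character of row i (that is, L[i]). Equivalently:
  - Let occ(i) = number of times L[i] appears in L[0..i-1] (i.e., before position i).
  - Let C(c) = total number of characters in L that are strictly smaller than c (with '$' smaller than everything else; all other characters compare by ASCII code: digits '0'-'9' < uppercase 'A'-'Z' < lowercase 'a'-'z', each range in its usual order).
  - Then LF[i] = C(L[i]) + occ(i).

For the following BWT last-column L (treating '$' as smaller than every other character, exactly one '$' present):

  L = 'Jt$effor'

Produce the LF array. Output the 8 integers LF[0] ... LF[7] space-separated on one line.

Char counts: '$':1, 'J':1, 'e':1, 'f':2, 'o':1, 'r':1, 't':1
C (first-col start): C('$')=0, C('J')=1, C('e')=2, C('f')=3, C('o')=5, C('r')=6, C('t')=7
L[0]='J': occ=0, LF[0]=C('J')+0=1+0=1
L[1]='t': occ=0, LF[1]=C('t')+0=7+0=7
L[2]='$': occ=0, LF[2]=C('$')+0=0+0=0
L[3]='e': occ=0, LF[3]=C('e')+0=2+0=2
L[4]='f': occ=0, LF[4]=C('f')+0=3+0=3
L[5]='f': occ=1, LF[5]=C('f')+1=3+1=4
L[6]='o': occ=0, LF[6]=C('o')+0=5+0=5
L[7]='r': occ=0, LF[7]=C('r')+0=6+0=6

Answer: 1 7 0 2 3 4 5 6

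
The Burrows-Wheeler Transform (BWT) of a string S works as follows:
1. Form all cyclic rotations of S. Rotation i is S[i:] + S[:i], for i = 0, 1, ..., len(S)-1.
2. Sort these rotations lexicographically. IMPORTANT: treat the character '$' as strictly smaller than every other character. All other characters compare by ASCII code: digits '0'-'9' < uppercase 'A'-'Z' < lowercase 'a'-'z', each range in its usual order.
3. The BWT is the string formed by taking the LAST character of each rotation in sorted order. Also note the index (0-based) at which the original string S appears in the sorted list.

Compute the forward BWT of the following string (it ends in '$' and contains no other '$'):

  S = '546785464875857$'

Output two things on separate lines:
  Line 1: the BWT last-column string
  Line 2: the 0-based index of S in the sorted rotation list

All 16 rotations (rotation i = S[i:]+S[:i]):
  rot[0] = 546785464875857$
  rot[1] = 46785464875857$5
  rot[2] = 6785464875857$54
  rot[3] = 785464875857$546
  rot[4] = 85464875857$5467
  rot[5] = 5464875857$54678
  rot[6] = 464875857$546785
  rot[7] = 64875857$5467854
  rot[8] = 4875857$54678546
  rot[9] = 875857$546785464
  rot[10] = 75857$5467854648
  rot[11] = 5857$54678546487
  rot[12] = 857$546785464875
  rot[13] = 57$5467854648758
  rot[14] = 7$54678546487585
  rot[15] = $546785464875857
Sorted (with $ < everything):
  sorted[0] = $546785464875857  (last char: '7')
  sorted[1] = 464875857$546785  (last char: '5')
  sorted[2] = 46785464875857$5  (last char: '5')
  sorted[3] = 4875857$54678546  (last char: '6')
  sorted[4] = 5464875857$54678  (last char: '8')
  sorted[5] = 546785464875857$  (last char: '$')
  sorted[6] = 57$5467854648758  (last char: '8')
  sorted[7] = 5857$54678546487  (last char: '7')
  sorted[8] = 64875857$5467854  (last char: '4')
  sorted[9] = 6785464875857$54  (last char: '4')
  sorted[10] = 7$54678546487585  (last char: '5')
  sorted[11] = 75857$5467854648  (last char: '8')
  sorted[12] = 785464875857$546  (last char: '6')
  sorted[13] = 85464875857$5467  (last char: '7')
  sorted[14] = 857$546785464875  (last char: '5')
  sorted[15] = 875857$546785464  (last char: '4')
Last column: 75568$8744586754
Original string S is at sorted index 5

Answer: 75568$8744586754
5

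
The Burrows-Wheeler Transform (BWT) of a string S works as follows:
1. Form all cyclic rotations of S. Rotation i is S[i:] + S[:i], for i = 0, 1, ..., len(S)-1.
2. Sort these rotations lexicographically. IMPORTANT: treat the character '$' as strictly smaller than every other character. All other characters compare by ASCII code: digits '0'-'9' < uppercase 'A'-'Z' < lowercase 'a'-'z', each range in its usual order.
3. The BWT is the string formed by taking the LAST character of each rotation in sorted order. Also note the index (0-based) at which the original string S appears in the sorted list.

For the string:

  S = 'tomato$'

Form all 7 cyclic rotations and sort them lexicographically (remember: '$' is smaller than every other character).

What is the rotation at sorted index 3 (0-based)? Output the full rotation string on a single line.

Answer: o$tomat

Derivation:
All 7 rotations (rotation i = S[i:]+S[:i]):
  rot[0] = tomato$
  rot[1] = omato$t
  rot[2] = mato$to
  rot[3] = ato$tom
  rot[4] = to$toma
  rot[5] = o$tomat
  rot[6] = $tomato
Sorted (with $ < everything):
  sorted[0] = $tomato
  sorted[1] = ato$tom
  sorted[2] = mato$to
  sorted[3] = o$tomat
  sorted[4] = omato$t
  sorted[5] = to$toma
  sorted[6] = tomato$
sorted[3] = o$tomat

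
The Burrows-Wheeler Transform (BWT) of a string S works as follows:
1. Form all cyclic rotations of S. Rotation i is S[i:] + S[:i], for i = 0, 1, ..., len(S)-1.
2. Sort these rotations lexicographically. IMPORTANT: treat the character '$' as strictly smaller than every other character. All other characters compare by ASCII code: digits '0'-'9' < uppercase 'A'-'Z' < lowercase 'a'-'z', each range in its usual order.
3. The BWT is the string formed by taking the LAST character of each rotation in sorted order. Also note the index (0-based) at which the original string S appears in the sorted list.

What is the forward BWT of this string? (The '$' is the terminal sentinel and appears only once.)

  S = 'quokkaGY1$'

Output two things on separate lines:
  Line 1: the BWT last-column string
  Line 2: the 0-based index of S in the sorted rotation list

Answer: 1YaGkkou$q
8

Derivation:
All 10 rotations (rotation i = S[i:]+S[:i]):
  rot[0] = quokkaGY1$
  rot[1] = uokkaGY1$q
  rot[2] = okkaGY1$qu
  rot[3] = kkaGY1$quo
  rot[4] = kaGY1$quok
  rot[5] = aGY1$quokk
  rot[6] = GY1$quokka
  rot[7] = Y1$quokkaG
  rot[8] = 1$quokkaGY
  rot[9] = $quokkaGY1
Sorted (with $ < everything):
  sorted[0] = $quokkaGY1  (last char: '1')
  sorted[1] = 1$quokkaGY  (last char: 'Y')
  sorted[2] = GY1$quokka  (last char: 'a')
  sorted[3] = Y1$quokkaG  (last char: 'G')
  sorted[4] = aGY1$quokk  (last char: 'k')
  sorted[5] = kaGY1$quok  (last char: 'k')
  sorted[6] = kkaGY1$quo  (last char: 'o')
  sorted[7] = okkaGY1$qu  (last char: 'u')
  sorted[8] = quokkaGY1$  (last char: '$')
  sorted[9] = uokkaGY1$q  (last char: 'q')
Last column: 1YaGkkou$q
Original string S is at sorted index 8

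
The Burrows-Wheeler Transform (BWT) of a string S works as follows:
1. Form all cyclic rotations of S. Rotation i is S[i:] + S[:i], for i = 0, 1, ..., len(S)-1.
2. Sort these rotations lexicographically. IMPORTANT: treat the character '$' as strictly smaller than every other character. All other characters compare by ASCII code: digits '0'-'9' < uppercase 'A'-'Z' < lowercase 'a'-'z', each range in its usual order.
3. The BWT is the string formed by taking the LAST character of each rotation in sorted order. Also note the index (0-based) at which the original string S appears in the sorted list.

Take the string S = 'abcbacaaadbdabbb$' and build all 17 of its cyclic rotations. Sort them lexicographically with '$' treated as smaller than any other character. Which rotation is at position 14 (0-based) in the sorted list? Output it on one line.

All 17 rotations (rotation i = S[i:]+S[:i]):
  rot[0] = abcbacaaadbdabbb$
  rot[1] = bcbacaaadbdabbb$a
  rot[2] = cbacaaadbdabbb$ab
  rot[3] = bacaaadbdabbb$abc
  rot[4] = acaaadbdabbb$abcb
  rot[5] = caaadbdabbb$abcba
  rot[6] = aaadbdabbb$abcbac
  rot[7] = aadbdabbb$abcbaca
  rot[8] = adbdabbb$abcbacaa
  rot[9] = dbdabbb$abcbacaaa
  rot[10] = bdabbb$abcbacaaad
  rot[11] = dabbb$abcbacaaadb
  rot[12] = abbb$abcbacaaadbd
  rot[13] = bbb$abcbacaaadbda
  rot[14] = bb$abcbacaaadbdab
  rot[15] = b$abcbacaaadbdabb
  rot[16] = $abcbacaaadbdabbb
Sorted (with $ < everything):
  sorted[0] = $abcbacaaadbdabbb
  sorted[1] = aaadbdabbb$abcbac
  sorted[2] = aadbdabbb$abcbaca
  sorted[3] = abbb$abcbacaaadbd
  sorted[4] = abcbacaaadbdabbb$
  sorted[5] = acaaadbdabbb$abcb
  sorted[6] = adbdabbb$abcbacaa
  sorted[7] = b$abcbacaaadbdabb
  sorted[8] = bacaaadbdabbb$abc
  sorted[9] = bb$abcbacaaadbdab
  sorted[10] = bbb$abcbacaaadbda
  sorted[11] = bcbacaaadbdabbb$a
  sorted[12] = bdabbb$abcbacaaad
  sorted[13] = caaadbdabbb$abcba
  sorted[14] = cbacaaadbdabbb$ab
  sorted[15] = dabbb$abcbacaaadb
  sorted[16] = dbdabbb$abcbacaaa
sorted[14] = cbacaaadbdabbb$ab

Answer: cbacaaadbdabbb$ab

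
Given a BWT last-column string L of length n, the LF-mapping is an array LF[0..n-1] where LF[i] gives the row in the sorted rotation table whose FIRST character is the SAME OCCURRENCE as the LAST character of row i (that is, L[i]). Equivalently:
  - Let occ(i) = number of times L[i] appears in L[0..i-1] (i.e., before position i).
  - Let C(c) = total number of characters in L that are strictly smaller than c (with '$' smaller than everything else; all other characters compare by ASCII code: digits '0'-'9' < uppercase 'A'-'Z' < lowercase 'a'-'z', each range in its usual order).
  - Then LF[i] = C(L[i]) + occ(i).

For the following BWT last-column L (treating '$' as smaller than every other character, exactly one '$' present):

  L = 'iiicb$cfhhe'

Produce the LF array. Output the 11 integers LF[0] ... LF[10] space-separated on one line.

Answer: 8 9 10 2 1 0 3 5 6 7 4

Derivation:
Char counts: '$':1, 'b':1, 'c':2, 'e':1, 'f':1, 'h':2, 'i':3
C (first-col start): C('$')=0, C('b')=1, C('c')=2, C('e')=4, C('f')=5, C('h')=6, C('i')=8
L[0]='i': occ=0, LF[0]=C('i')+0=8+0=8
L[1]='i': occ=1, LF[1]=C('i')+1=8+1=9
L[2]='i': occ=2, LF[2]=C('i')+2=8+2=10
L[3]='c': occ=0, LF[3]=C('c')+0=2+0=2
L[4]='b': occ=0, LF[4]=C('b')+0=1+0=1
L[5]='$': occ=0, LF[5]=C('$')+0=0+0=0
L[6]='c': occ=1, LF[6]=C('c')+1=2+1=3
L[7]='f': occ=0, LF[7]=C('f')+0=5+0=5
L[8]='h': occ=0, LF[8]=C('h')+0=6+0=6
L[9]='h': occ=1, LF[9]=C('h')+1=6+1=7
L[10]='e': occ=0, LF[10]=C('e')+0=4+0=4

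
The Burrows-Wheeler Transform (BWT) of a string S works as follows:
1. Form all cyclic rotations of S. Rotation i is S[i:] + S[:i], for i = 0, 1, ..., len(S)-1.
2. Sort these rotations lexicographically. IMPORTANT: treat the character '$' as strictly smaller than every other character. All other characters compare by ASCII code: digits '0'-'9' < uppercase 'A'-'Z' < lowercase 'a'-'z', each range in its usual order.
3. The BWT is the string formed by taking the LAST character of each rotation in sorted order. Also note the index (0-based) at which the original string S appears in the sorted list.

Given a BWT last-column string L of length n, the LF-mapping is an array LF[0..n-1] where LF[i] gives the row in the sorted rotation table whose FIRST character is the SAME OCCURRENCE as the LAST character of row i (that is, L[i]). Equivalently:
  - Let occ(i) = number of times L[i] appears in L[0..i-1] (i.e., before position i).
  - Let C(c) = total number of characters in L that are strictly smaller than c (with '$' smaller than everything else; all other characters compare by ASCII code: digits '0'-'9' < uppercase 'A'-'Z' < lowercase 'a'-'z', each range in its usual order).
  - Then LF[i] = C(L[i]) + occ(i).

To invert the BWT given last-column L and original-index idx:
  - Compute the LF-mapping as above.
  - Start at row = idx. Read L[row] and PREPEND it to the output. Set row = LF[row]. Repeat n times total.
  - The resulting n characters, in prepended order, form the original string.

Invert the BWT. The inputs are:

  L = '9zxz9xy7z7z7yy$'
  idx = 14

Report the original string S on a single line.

LF mapping: 4 11 6 12 5 7 8 1 13 2 14 3 9 10 0
Walk LF starting at row 14, prepending L[row]:
  step 1: row=14, L[14]='$', prepend. Next row=LF[14]=0
  step 2: row=0, L[0]='9', prepend. Next row=LF[0]=4
  step 3: row=4, L[4]='9', prepend. Next row=LF[4]=5
  step 4: row=5, L[5]='x', prepend. Next row=LF[5]=7
  step 5: row=7, L[7]='7', prepend. Next row=LF[7]=1
  step 6: row=1, L[1]='z', prepend. Next row=LF[1]=11
  step 7: row=11, L[11]='7', prepend. Next row=LF[11]=3
  step 8: row=3, L[3]='z', prepend. Next row=LF[3]=12
  step 9: row=12, L[12]='y', prepend. Next row=LF[12]=9
  step 10: row=9, L[9]='7', prepend. Next row=LF[9]=2
  step 11: row=2, L[2]='x', prepend. Next row=LF[2]=6
  step 12: row=6, L[6]='y', prepend. Next row=LF[6]=8
  step 13: row=8, L[8]='z', prepend. Next row=LF[8]=13
  step 14: row=13, L[13]='y', prepend. Next row=LF[13]=10
  step 15: row=10, L[10]='z', prepend. Next row=LF[10]=14
Reversed output: zyzyx7yz7z7x99$

Answer: zyzyx7yz7z7x99$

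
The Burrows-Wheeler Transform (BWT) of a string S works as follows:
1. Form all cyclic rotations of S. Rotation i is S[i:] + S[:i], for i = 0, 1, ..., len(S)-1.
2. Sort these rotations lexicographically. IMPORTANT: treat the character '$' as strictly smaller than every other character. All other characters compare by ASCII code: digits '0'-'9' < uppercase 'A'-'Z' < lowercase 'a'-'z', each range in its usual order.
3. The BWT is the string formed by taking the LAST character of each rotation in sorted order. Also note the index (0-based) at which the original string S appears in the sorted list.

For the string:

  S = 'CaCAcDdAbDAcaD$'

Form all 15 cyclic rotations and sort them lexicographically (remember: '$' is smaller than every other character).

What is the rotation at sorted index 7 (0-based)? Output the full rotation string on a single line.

All 15 rotations (rotation i = S[i:]+S[:i]):
  rot[0] = CaCAcDdAbDAcaD$
  rot[1] = aCAcDdAbDAcaD$C
  rot[2] = CAcDdAbDAcaD$Ca
  rot[3] = AcDdAbDAcaD$CaC
  rot[4] = cDdAbDAcaD$CaCA
  rot[5] = DdAbDAcaD$CaCAc
  rot[6] = dAbDAcaD$CaCAcD
  rot[7] = AbDAcaD$CaCAcDd
  rot[8] = bDAcaD$CaCAcDdA
  rot[9] = DAcaD$CaCAcDdAb
  rot[10] = AcaD$CaCAcDdAbD
  rot[11] = caD$CaCAcDdAbDA
  rot[12] = aD$CaCAcDdAbDAc
  rot[13] = D$CaCAcDdAbDAca
  rot[14] = $CaCAcDdAbDAcaD
Sorted (with $ < everything):
  sorted[0] = $CaCAcDdAbDAcaD
  sorted[1] = AbDAcaD$CaCAcDd
  sorted[2] = AcDdAbDAcaD$CaC
  sorted[3] = AcaD$CaCAcDdAbD
  sorted[4] = CAcDdAbDAcaD$Ca
  sorted[5] = CaCAcDdAbDAcaD$
  sorted[6] = D$CaCAcDdAbDAca
  sorted[7] = DAcaD$CaCAcDdAb
  sorted[8] = DdAbDAcaD$CaCAc
  sorted[9] = aCAcDdAbDAcaD$C
  sorted[10] = aD$CaCAcDdAbDAc
  sorted[11] = bDAcaD$CaCAcDdA
  sorted[12] = cDdAbDAcaD$CaCA
  sorted[13] = caD$CaCAcDdAbDA
  sorted[14] = dAbDAcaD$CaCAcD
sorted[7] = DAcaD$CaCAcDdAb

Answer: DAcaD$CaCAcDdAb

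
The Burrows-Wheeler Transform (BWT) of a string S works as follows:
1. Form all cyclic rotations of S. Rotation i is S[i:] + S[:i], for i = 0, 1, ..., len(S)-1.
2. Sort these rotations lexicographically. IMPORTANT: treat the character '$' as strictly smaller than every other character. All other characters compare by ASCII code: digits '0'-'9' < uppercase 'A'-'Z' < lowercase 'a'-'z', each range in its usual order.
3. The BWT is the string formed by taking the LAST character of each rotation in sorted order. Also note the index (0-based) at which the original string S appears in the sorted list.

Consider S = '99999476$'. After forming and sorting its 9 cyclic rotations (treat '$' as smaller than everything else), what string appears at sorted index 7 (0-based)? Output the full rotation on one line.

Answer: 9999476$9

Derivation:
All 9 rotations (rotation i = S[i:]+S[:i]):
  rot[0] = 99999476$
  rot[1] = 9999476$9
  rot[2] = 999476$99
  rot[3] = 99476$999
  rot[4] = 9476$9999
  rot[5] = 476$99999
  rot[6] = 76$999994
  rot[7] = 6$9999947
  rot[8] = $99999476
Sorted (with $ < everything):
  sorted[0] = $99999476
  sorted[1] = 476$99999
  sorted[2] = 6$9999947
  sorted[3] = 76$999994
  sorted[4] = 9476$9999
  sorted[5] = 99476$999
  sorted[6] = 999476$99
  sorted[7] = 9999476$9
  sorted[8] = 99999476$
sorted[7] = 9999476$9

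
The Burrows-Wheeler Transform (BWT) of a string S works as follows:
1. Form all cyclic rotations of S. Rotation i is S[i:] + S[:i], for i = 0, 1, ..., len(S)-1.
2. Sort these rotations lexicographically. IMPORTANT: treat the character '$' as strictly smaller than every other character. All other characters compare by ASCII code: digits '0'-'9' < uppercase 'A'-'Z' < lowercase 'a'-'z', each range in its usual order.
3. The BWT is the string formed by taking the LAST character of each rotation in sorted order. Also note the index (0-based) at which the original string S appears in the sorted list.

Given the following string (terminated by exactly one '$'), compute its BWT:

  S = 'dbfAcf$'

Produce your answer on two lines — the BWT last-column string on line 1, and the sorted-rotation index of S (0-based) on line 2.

Answer: ffdA$cb
4

Derivation:
All 7 rotations (rotation i = S[i:]+S[:i]):
  rot[0] = dbfAcf$
  rot[1] = bfAcf$d
  rot[2] = fAcf$db
  rot[3] = Acf$dbf
  rot[4] = cf$dbfA
  rot[5] = f$dbfAc
  rot[6] = $dbfAcf
Sorted (with $ < everything):
  sorted[0] = $dbfAcf  (last char: 'f')
  sorted[1] = Acf$dbf  (last char: 'f')
  sorted[2] = bfAcf$d  (last char: 'd')
  sorted[3] = cf$dbfA  (last char: 'A')
  sorted[4] = dbfAcf$  (last char: '$')
  sorted[5] = f$dbfAc  (last char: 'c')
  sorted[6] = fAcf$db  (last char: 'b')
Last column: ffdA$cb
Original string S is at sorted index 4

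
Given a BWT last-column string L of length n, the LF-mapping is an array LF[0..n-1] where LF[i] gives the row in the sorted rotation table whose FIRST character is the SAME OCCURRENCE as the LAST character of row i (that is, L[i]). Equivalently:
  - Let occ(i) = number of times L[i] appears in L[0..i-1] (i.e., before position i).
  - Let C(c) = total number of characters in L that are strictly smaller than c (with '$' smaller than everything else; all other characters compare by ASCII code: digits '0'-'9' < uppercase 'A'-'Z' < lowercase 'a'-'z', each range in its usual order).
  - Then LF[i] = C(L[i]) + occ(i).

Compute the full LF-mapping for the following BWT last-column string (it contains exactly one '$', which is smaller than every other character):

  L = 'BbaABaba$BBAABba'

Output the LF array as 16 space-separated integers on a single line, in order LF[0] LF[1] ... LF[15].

Char counts: '$':1, 'A':3, 'B':5, 'a':4, 'b':3
C (first-col start): C('$')=0, C('A')=1, C('B')=4, C('a')=9, C('b')=13
L[0]='B': occ=0, LF[0]=C('B')+0=4+0=4
L[1]='b': occ=0, LF[1]=C('b')+0=13+0=13
L[2]='a': occ=0, LF[2]=C('a')+0=9+0=9
L[3]='A': occ=0, LF[3]=C('A')+0=1+0=1
L[4]='B': occ=1, LF[4]=C('B')+1=4+1=5
L[5]='a': occ=1, LF[5]=C('a')+1=9+1=10
L[6]='b': occ=1, LF[6]=C('b')+1=13+1=14
L[7]='a': occ=2, LF[7]=C('a')+2=9+2=11
L[8]='$': occ=0, LF[8]=C('$')+0=0+0=0
L[9]='B': occ=2, LF[9]=C('B')+2=4+2=6
L[10]='B': occ=3, LF[10]=C('B')+3=4+3=7
L[11]='A': occ=1, LF[11]=C('A')+1=1+1=2
L[12]='A': occ=2, LF[12]=C('A')+2=1+2=3
L[13]='B': occ=4, LF[13]=C('B')+4=4+4=8
L[14]='b': occ=2, LF[14]=C('b')+2=13+2=15
L[15]='a': occ=3, LF[15]=C('a')+3=9+3=12

Answer: 4 13 9 1 5 10 14 11 0 6 7 2 3 8 15 12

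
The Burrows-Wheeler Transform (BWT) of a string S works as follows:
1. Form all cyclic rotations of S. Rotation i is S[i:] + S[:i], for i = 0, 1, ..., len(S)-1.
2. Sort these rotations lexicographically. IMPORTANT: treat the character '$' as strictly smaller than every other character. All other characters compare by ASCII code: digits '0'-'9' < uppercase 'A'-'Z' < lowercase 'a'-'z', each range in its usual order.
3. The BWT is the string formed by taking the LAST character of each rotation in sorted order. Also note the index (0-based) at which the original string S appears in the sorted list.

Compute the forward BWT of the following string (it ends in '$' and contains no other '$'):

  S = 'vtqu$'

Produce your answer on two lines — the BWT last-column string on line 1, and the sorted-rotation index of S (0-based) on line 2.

Answer: utvq$
4

Derivation:
All 5 rotations (rotation i = S[i:]+S[:i]):
  rot[0] = vtqu$
  rot[1] = tqu$v
  rot[2] = qu$vt
  rot[3] = u$vtq
  rot[4] = $vtqu
Sorted (with $ < everything):
  sorted[0] = $vtqu  (last char: 'u')
  sorted[1] = qu$vt  (last char: 't')
  sorted[2] = tqu$v  (last char: 'v')
  sorted[3] = u$vtq  (last char: 'q')
  sorted[4] = vtqu$  (last char: '$')
Last column: utvq$
Original string S is at sorted index 4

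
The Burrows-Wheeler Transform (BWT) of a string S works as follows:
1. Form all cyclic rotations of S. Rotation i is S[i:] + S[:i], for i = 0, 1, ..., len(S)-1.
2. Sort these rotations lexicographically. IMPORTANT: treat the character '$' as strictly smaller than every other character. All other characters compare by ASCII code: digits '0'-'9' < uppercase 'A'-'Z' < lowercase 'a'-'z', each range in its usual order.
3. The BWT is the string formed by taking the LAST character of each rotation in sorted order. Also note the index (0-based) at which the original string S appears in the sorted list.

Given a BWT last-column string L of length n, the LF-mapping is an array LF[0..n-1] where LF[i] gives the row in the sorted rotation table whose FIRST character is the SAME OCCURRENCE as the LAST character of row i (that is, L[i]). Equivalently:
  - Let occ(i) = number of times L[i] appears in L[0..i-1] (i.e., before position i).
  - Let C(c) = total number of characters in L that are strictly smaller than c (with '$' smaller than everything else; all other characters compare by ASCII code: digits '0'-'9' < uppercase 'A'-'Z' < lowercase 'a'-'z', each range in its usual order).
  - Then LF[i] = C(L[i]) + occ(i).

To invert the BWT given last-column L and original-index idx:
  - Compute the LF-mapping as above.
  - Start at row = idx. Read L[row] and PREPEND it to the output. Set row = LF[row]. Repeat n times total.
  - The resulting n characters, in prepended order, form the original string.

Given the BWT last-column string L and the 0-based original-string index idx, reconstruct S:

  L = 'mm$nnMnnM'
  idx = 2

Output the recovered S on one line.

LF mapping: 3 4 0 5 6 1 7 8 2
Walk LF starting at row 2, prepending L[row]:
  step 1: row=2, L[2]='$', prepend. Next row=LF[2]=0
  step 2: row=0, L[0]='m', prepend. Next row=LF[0]=3
  step 3: row=3, L[3]='n', prepend. Next row=LF[3]=5
  step 4: row=5, L[5]='M', prepend. Next row=LF[5]=1
  step 5: row=1, L[1]='m', prepend. Next row=LF[1]=4
  step 6: row=4, L[4]='n', prepend. Next row=LF[4]=6
  step 7: row=6, L[6]='n', prepend. Next row=LF[6]=7
  step 8: row=7, L[7]='n', prepend. Next row=LF[7]=8
  step 9: row=8, L[8]='M', prepend. Next row=LF[8]=2
Reversed output: MnnnmMnm$

Answer: MnnnmMnm$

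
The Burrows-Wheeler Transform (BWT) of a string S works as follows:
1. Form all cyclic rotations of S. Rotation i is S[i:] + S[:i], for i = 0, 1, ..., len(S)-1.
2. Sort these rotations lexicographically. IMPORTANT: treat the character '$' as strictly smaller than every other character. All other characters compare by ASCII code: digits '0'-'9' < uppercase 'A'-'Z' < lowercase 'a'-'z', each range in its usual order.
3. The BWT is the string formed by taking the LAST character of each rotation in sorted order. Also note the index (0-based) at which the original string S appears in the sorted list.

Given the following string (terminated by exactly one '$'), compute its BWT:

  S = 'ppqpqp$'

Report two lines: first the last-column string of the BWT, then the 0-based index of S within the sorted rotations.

Answer: pq$qppp
2

Derivation:
All 7 rotations (rotation i = S[i:]+S[:i]):
  rot[0] = ppqpqp$
  rot[1] = pqpqp$p
  rot[2] = qpqp$pp
  rot[3] = pqp$ppq
  rot[4] = qp$ppqp
  rot[5] = p$ppqpq
  rot[6] = $ppqpqp
Sorted (with $ < everything):
  sorted[0] = $ppqpqp  (last char: 'p')
  sorted[1] = p$ppqpq  (last char: 'q')
  sorted[2] = ppqpqp$  (last char: '$')
  sorted[3] = pqp$ppq  (last char: 'q')
  sorted[4] = pqpqp$p  (last char: 'p')
  sorted[5] = qp$ppqp  (last char: 'p')
  sorted[6] = qpqp$pp  (last char: 'p')
Last column: pq$qppp
Original string S is at sorted index 2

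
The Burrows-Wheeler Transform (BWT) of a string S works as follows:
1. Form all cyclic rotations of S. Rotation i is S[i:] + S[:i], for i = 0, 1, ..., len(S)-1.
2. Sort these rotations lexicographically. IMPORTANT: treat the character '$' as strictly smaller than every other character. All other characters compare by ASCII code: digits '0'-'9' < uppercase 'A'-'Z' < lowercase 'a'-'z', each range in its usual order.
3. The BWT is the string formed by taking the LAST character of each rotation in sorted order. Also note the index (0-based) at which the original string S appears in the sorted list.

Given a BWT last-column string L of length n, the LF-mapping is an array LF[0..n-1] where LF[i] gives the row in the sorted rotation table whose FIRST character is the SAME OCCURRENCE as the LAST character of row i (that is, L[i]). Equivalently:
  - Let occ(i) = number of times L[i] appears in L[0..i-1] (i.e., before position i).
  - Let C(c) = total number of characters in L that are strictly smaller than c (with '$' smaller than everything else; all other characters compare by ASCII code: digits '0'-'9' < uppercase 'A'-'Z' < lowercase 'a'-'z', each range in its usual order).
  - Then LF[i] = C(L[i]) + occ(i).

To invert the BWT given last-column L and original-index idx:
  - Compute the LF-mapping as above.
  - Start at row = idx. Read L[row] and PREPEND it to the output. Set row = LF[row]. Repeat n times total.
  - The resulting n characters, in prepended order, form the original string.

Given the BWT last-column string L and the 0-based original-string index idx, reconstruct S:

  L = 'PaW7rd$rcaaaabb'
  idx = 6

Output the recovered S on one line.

Answer: abracadabra7WP$

Derivation:
LF mapping: 2 4 3 1 13 12 0 14 11 5 6 7 8 9 10
Walk LF starting at row 6, prepending L[row]:
  step 1: row=6, L[6]='$', prepend. Next row=LF[6]=0
  step 2: row=0, L[0]='P', prepend. Next row=LF[0]=2
  step 3: row=2, L[2]='W', prepend. Next row=LF[2]=3
  step 4: row=3, L[3]='7', prepend. Next row=LF[3]=1
  step 5: row=1, L[1]='a', prepend. Next row=LF[1]=4
  step 6: row=4, L[4]='r', prepend. Next row=LF[4]=13
  step 7: row=13, L[13]='b', prepend. Next row=LF[13]=9
  step 8: row=9, L[9]='a', prepend. Next row=LF[9]=5
  step 9: row=5, L[5]='d', prepend. Next row=LF[5]=12
  step 10: row=12, L[12]='a', prepend. Next row=LF[12]=8
  step 11: row=8, L[8]='c', prepend. Next row=LF[8]=11
  step 12: row=11, L[11]='a', prepend. Next row=LF[11]=7
  step 13: row=7, L[7]='r', prepend. Next row=LF[7]=14
  step 14: row=14, L[14]='b', prepend. Next row=LF[14]=10
  step 15: row=10, L[10]='a', prepend. Next row=LF[10]=6
Reversed output: abracadabra7WP$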